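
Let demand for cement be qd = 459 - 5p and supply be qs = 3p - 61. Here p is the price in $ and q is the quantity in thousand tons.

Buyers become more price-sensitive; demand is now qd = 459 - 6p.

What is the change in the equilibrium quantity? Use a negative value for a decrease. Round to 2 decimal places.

-21.67

Before the shock: 459 - 5p = 3p - 61 ⇒ 520 = 8p ⇒ p = 65, q = 134.
The shock moves the curves to qd = 459 - 6p and qs = 3p - 61.
Equate the new curves: 459 - 6p = 3p - 61, giving 520 = 9p, p = 520/9 ≈ 57.7778, q = 337/3 ≈ 112.3333.
Δq = 112.3333 − 134 = -21.67.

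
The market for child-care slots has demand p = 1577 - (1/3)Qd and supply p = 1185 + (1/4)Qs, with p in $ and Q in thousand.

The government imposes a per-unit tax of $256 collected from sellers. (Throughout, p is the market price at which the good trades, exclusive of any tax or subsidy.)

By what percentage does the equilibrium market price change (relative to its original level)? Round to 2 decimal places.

Solve the original market: 4731 - 3p = 4p - 4740, hence p = 1353 and Q = 672.
Since sellers keep the price net of the tax, the effective supply curve becomes Qs = 4p - 5764.
Equate the new curves: 4731 - 3p = 4p - 5764, giving 10495 = 7p, p = 10495/7 ≈ 1499.2857, Q = 1632/7 ≈ 233.1429.
%Δp = (1499.2857 − 1353) / 1353 × 100 = +10.81%.

+10.81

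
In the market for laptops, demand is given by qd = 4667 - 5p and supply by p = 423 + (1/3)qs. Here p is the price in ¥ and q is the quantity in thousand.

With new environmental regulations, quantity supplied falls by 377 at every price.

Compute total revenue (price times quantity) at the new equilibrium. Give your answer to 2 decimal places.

569255.05

Original equilibrium: 4667 - 5p = 3p - 1269 gives 5936 = 8p, so p = 742 and q = 957.
After the shift, demand is qd = 4667 - 5p and supply is qs = 3p - 1646.
Setting them equal: 4667 - 5p = 3p - 1646 → 6313 = 8p, so p = 789.125 and q = 721.375.
New expenditure = 789.125 × 721.375 = 569255.05.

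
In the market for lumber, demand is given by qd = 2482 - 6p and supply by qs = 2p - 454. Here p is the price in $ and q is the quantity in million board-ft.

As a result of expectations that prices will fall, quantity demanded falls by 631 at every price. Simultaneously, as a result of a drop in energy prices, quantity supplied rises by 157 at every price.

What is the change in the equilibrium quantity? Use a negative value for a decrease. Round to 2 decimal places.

Before the shock: 2482 - 6p = 2p - 454 ⇒ 2936 = 8p ⇒ p = 367, q = 280.
After the shift, demand is qd = 1851 - 6p and supply is qs = 2p - 297.
Setting them equal: 1851 - 6p = 2p - 297 → 2148 = 8p, so p = 268.5 and q = 240.
Δq = 240 − 280 = -40.00.

-40.00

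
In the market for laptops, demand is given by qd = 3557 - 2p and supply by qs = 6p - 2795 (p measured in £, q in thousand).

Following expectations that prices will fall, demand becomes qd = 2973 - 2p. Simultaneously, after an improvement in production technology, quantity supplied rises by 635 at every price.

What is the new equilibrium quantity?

Initially, 3557 - 2p = 6p - 2795, so 6352 = 8p and p = 794, q = 1969.
With the change applied: demand qd = 2973 - 2p, supply qs = 6p - 2160.
Equate the new curves: 2973 - 2p = 6p - 2160, giving 5133 = 8p, p = 641.625, q = 1689.75.

1689.75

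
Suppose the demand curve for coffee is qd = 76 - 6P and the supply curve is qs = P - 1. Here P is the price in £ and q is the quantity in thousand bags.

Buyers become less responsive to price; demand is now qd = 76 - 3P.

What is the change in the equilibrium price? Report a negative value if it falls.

Before the shock: 76 - 6P = P - 1 ⇒ 77 = 7P ⇒ P = 11, q = 10.
The shock moves the curves to qd = 76 - 3P and qs = P - 1.
Setting them equal: 76 - 3P = P - 1 → 77 = 4P, so P = 19.25 and q = 18.25.
ΔP = 19.25 − 11 = +8.25.

+8.25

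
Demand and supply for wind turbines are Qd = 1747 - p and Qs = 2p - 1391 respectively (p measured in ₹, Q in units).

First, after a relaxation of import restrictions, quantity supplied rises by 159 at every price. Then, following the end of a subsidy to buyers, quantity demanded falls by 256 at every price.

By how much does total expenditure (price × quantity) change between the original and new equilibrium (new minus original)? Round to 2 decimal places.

-203773.78

Initially, 1747 - p = 2p - 1391, so 3138 = 3p and p = 1046, Q = 701.
The shock moves the curves to Qd = 1491 - p and Qs = 2p - 1232.
New equilibrium: 1491 - p = 2p - 1232 ⇒ 2723 = 3p ⇒ p = 2723/3 ≈ 907.6667, Q = 1750/3 ≈ 583.3333.
Expenditure moves from 1046×701 = 733246 to 907.6667×583.3333 = 529472.2222; change = -203773.78.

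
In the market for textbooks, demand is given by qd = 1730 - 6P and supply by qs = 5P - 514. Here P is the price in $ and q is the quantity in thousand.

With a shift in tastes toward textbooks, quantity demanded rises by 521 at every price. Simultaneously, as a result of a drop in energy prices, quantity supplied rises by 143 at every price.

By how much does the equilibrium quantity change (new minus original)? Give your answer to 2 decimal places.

+314.82

Solve the original market: 1730 - 6P = 5P - 514, hence P = 204 and q = 506.
After the shift, demand is qd = 2251 - 6P and supply is qs = 5P - 371.
Equate the new curves: 2251 - 6P = 5P - 371, giving 2622 = 11P, P = 2622/11 ≈ 238.3636, q = 9029/11 ≈ 820.8182.
Δq = 820.8182 − 506 = +314.82.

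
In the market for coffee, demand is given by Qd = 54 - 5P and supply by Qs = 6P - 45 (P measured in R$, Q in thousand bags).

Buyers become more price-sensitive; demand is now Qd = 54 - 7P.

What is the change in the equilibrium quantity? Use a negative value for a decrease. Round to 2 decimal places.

-8.31

Initially, 54 - 5P = 6P - 45, so 99 = 11P and P = 9, Q = 9.
The new curves are Qd = 54 - 7P (demand) and Qs = 6P - 45 (supply).
New equilibrium: 54 - 7P = 6P - 45 ⇒ 99 = 13P ⇒ P = 99/13 ≈ 7.6154, Q = 9/13 ≈ 0.6923.
ΔQ = 0.6923 − 9 = -8.31.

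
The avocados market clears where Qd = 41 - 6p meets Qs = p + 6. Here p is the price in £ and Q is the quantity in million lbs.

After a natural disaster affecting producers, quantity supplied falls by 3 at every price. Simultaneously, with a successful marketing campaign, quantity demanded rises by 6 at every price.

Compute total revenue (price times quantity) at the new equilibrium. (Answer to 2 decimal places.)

Before the shock: 41 - 6p = p + 6 ⇒ 35 = 7p ⇒ p = 5, Q = 11.
The new curves are Qd = 47 - 6p (demand) and Qs = p + 3 (supply).
Clearing the new market: 47 - 6p = p + 3, so p = 44/7 ≈ 6.2857 and Q = 65/7 ≈ 9.2857.
New expenditure = 6.2857 × 9.2857 = 58.37.

58.37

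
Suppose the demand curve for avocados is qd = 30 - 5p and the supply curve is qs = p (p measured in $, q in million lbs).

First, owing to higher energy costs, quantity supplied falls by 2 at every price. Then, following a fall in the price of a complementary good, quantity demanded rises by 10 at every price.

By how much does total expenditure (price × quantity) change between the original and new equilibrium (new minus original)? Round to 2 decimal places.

Initially, 30 - 5p = p, so 30 = 6p and p = 5, q = 5.
With the change applied: demand qd = 40 - 5p, supply qs = p - 2.
Setting them equal: 40 - 5p = p - 2 → 42 = 6p, so p = 7 and q = 5.
Expenditure moves from 5×5 = 25 to 7×5 = 35; change = +10.00.

+10.00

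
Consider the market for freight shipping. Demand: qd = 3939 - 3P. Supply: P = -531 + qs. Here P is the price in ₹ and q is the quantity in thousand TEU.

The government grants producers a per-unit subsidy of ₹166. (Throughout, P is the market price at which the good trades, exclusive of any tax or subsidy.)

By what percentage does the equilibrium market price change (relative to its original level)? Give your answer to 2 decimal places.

-4.87

Initially, 3939 - 3P = P + 531, so 3408 = 4P and P = 852, q = 1383.
Since sellers receive the price plus the subsidy, the effective supply curve becomes qs = P + 697.
New equilibrium: 3939 - 3P = P + 697 ⇒ 3242 = 4P ⇒ P = 810.5, q = 1507.5.
%ΔP = (810.5 − 852) / 852 × 100 = -4.87%.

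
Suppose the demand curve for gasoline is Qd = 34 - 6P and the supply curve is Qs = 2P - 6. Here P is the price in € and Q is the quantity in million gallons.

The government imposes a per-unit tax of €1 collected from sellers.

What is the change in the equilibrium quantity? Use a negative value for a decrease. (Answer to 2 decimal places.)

-1.50

Solve the original market: 34 - 6P = 2P - 6, hence P = 5 and Q = 4.
Since sellers keep the price net of the tax, the effective supply curve becomes Qs = 2P - 8.
Equate the new curves: 34 - 6P = 2P - 8, giving 42 = 8P, P = 5.25, Q = 2.5.
ΔQ = 2.5 − 4 = -1.50.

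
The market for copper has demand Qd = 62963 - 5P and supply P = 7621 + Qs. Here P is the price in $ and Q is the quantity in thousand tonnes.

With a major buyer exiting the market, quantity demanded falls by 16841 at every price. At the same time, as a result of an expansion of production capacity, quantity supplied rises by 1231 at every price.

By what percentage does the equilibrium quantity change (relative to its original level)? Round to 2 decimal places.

Original equilibrium: 62963 - 5P = P - 7621 gives 70584 = 6P, so P = 11764 and Q = 4143.
With the change applied: demand Qd = 46122 - 5P, supply Qs = P - 6390.
Setting them equal: 46122 - 5P = P - 6390 → 52512 = 6P, so P = 8752 and Q = 2362.
%ΔQ = (2362 − 4143) / 4143 × 100 = -42.99%.

-42.99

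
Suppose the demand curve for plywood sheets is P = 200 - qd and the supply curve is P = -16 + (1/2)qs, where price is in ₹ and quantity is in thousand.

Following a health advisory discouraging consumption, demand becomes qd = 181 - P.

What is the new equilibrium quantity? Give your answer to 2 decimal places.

Solve the original market: 200 - P = 2P + 32, hence P = 56 and q = 144.
After the shift, demand is qd = 181 - P and supply is qs = 2P + 32.
Equate the new curves: 181 - P = 2P + 32, giving 149 = 3P, P = 149/3 ≈ 49.6667, q = 394/3 ≈ 131.3333.

131.33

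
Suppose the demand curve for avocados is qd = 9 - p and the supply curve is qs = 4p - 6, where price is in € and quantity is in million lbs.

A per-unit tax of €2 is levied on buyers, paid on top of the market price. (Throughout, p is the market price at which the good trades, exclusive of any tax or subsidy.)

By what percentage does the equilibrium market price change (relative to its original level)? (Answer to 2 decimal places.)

-13.33

Solve the original market: 9 - p = 4p - 6, hence p = 3 and q = 6.
Since buyers pay the price plus the tax, the effective demand curve becomes qd = 7 - p.
Equate the new curves: 7 - p = 4p - 6, giving 13 = 5p, p = 2.6, q = 4.4.
%Δp = (2.6 − 3) / 3 × 100 = -13.33%.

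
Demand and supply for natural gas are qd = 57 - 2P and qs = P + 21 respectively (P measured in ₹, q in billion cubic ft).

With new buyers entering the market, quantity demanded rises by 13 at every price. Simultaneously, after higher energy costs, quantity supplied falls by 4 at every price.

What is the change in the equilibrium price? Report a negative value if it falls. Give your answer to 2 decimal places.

+5.67

Solve the original market: 57 - 2P = P + 21, hence P = 12 and q = 33.
After the shift, demand is qd = 70 - 2P and supply is qs = P + 17.
Clearing the new market: 70 - 2P = P + 17, so P = 53/3 ≈ 17.6667 and q = 104/3 ≈ 34.6667.
ΔP = 17.6667 − 12 = +5.67.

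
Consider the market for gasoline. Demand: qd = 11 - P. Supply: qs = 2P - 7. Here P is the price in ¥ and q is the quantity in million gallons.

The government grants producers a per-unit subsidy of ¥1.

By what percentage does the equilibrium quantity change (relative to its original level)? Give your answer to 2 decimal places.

+13.33

Initially, 11 - P = 2P - 7, so 18 = 3P and P = 6, q = 5.
Since sellers receive the price plus the subsidy, the effective supply curve becomes qs = 2P - 5.
Clearing the new market: 11 - P = 2P - 5, so P = 16/3 ≈ 5.3333 and q = 17/3 ≈ 5.6667.
%Δq = (5.6667 − 5) / 5 × 100 = +13.33%.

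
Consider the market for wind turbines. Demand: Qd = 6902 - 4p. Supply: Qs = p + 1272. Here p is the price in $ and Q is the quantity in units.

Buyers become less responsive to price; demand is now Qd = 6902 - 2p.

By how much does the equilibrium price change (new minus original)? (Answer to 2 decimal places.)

+750.67

Before the shock: 6902 - 4p = p + 1272 ⇒ 5630 = 5p ⇒ p = 1126, Q = 2398.
After the shift, demand is Qd = 6902 - 2p and supply is Qs = p + 1272.
Equate the new curves: 6902 - 2p = p + 1272, giving 5630 = 3p, p = 5630/3 ≈ 1876.6667, Q = 9446/3 ≈ 3148.6667.
Δp = 1876.6667 − 1126 = +750.67.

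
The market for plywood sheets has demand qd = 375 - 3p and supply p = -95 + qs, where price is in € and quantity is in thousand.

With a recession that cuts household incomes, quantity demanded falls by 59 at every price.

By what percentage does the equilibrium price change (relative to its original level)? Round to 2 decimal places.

Initially, 375 - 3p = p + 95, so 280 = 4p and p = 70, q = 165.
With the change applied: demand qd = 316 - 3p, supply qs = p + 95.
New equilibrium: 316 - 3p = p + 95 ⇒ 221 = 4p ⇒ p = 55.25, q = 150.25.
%Δp = (55.25 − 70) / 70 × 100 = -21.07%.

-21.07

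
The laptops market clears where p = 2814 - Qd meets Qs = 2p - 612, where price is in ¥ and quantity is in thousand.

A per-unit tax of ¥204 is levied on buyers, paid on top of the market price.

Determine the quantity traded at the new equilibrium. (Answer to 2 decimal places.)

Initially, 2814 - p = 2p - 612, so 3426 = 3p and p = 1142, Q = 1672.
Since buyers pay the price plus the tax, the effective demand curve becomes Qd = 2610 - p.
Clearing the new market: 2610 - p = 2p - 612, so p = 1074 and Q = 1536.

1536.00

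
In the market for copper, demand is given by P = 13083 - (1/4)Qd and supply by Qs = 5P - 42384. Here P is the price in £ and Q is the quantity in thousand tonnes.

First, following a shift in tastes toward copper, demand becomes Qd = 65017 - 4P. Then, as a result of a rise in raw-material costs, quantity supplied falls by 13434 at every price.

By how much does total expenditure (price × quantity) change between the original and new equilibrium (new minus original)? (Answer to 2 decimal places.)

Before the shock: 52332 - 4P = 5P - 42384 ⇒ 94716 = 9P ⇒ P = 10524, Q = 10236.
The new curves are Qd = 65017 - 4P (demand) and Qs = 5P - 55818 (supply).
Setting them equal: 65017 - 4P = 5P - 55818 → 120835 = 9P, so P = 120835/9 ≈ 13426.1111 and Q = 101813/9 ≈ 11312.5556.
Expenditure moves from 10524×10236 = 107723664 to 13426.1111×11312.5556 = 151883627.8395; change = +44159963.84.

+44159963.84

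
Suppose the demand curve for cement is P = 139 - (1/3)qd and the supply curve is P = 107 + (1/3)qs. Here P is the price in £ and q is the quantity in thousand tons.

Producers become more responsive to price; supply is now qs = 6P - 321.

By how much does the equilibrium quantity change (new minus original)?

+123

Solve the original market: 417 - 3P = 3P - 321, hence P = 123 and q = 48.
The shock moves the curves to qd = 417 - 3P and qs = 6P - 321.
Clearing the new market: 417 - 3P = 6P - 321, so P = 82 and q = 171.
Δq = 171 − 48 = +123.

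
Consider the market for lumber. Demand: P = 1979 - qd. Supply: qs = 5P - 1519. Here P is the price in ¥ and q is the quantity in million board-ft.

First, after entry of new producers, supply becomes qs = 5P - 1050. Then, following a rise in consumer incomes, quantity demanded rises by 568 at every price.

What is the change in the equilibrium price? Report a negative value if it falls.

Initially, 1979 - P = 5P - 1519, so 3498 = 6P and P = 583, q = 1396.
After the shift, demand is qd = 2547 - P and supply is qs = 5P - 1050.
Equate the new curves: 2547 - P = 5P - 1050, giving 3597 = 6P, P = 599.5, q = 1947.5.
ΔP = 599.5 − 583 = +16.5.

+16.5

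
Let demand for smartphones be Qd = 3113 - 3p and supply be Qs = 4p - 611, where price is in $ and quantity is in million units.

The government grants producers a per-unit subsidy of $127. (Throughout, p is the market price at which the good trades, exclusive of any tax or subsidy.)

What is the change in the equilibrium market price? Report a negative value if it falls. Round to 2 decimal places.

-72.57

Solve the original market: 3113 - 3p = 4p - 611, hence p = 532 and Q = 1517.
Since sellers receive the price plus the subsidy, the effective supply curve becomes Qs = 4p - 103.
Clearing the new market: 3113 - 3p = 4p - 103, so p = 3216/7 ≈ 459.4286 and Q = 12143/7 ≈ 1734.7143.
Δp = 459.4286 − 532 = -72.57.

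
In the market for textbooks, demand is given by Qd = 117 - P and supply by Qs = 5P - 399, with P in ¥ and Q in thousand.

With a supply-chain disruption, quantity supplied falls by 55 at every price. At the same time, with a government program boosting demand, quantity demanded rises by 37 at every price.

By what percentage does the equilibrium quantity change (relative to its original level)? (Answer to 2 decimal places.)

+69.89

Initially, 117 - P = 5P - 399, so 516 = 6P and P = 86, Q = 31.
The new curves are Qd = 154 - P (demand) and Qs = 5P - 454 (supply).
New equilibrium: 154 - P = 5P - 454 ⇒ 608 = 6P ⇒ P = 304/3 ≈ 101.3333, Q = 158/3 ≈ 52.6667.
%ΔQ = (52.6667 − 31) / 31 × 100 = +69.89%.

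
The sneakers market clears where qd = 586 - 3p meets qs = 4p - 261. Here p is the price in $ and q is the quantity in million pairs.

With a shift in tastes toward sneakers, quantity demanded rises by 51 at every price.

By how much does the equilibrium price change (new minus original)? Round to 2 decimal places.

Original equilibrium: 586 - 3p = 4p - 261 gives 847 = 7p, so p = 121 and q = 223.
After the shift, demand is qd = 637 - 3p and supply is qs = 4p - 261.
New equilibrium: 637 - 3p = 4p - 261 ⇒ 898 = 7p ⇒ p = 898/7 ≈ 128.2857, q = 1765/7 ≈ 252.1429.
Δp = 128.2857 − 121 = +7.29.

+7.29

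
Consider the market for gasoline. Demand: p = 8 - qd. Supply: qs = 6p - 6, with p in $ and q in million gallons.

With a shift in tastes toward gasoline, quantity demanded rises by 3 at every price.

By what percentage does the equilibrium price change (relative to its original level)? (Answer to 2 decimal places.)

+21.43

Solve the original market: 8 - p = 6p - 6, hence p = 2 and q = 6.
The shock moves the curves to qd = 11 - p and qs = 6p - 6.
Clearing the new market: 11 - p = 6p - 6, so p = 17/7 ≈ 2.4286 and q = 60/7 ≈ 8.5714.
%Δp = (2.4286 − 2) / 2 × 100 = +21.43%.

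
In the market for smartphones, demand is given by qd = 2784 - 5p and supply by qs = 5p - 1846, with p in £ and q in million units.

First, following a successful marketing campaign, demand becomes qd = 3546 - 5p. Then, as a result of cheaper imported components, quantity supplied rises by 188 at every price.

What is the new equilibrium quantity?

944

Initially, 2784 - 5p = 5p - 1846, so 4630 = 10p and p = 463, q = 469.
The shock moves the curves to qd = 3546 - 5p and qs = 5p - 1658.
Clearing the new market: 3546 - 5p = 5p - 1658, so p = 520.4 and q = 944.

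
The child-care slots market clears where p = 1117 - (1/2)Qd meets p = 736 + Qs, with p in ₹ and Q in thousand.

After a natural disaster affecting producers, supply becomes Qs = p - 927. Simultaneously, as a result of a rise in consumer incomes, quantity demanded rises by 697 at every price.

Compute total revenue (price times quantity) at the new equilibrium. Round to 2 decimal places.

461674.00

Before the shock: 2234 - 2p = p - 736 ⇒ 2970 = 3p ⇒ p = 990, Q = 254.
The new curves are Qd = 2931 - 2p (demand) and Qs = p - 927 (supply).
Setting them equal: 2931 - 2p = p - 927 → 3858 = 3p, so p = 1286 and Q = 359.
New expenditure = 1286 × 359 = 461674.00.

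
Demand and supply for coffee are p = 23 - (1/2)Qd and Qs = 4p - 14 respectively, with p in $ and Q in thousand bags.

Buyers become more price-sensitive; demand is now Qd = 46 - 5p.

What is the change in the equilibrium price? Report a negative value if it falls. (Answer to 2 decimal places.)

-3.33

Initially, 46 - 2p = 4p - 14, so 60 = 6p and p = 10, Q = 26.
With the change applied: demand Qd = 46 - 5p, supply Qs = 4p - 14.
Setting them equal: 46 - 5p = 4p - 14 → 60 = 9p, so p = 20/3 ≈ 6.6667 and Q = 38/3 ≈ 12.6667.
Δp = 6.6667 − 10 = -3.33.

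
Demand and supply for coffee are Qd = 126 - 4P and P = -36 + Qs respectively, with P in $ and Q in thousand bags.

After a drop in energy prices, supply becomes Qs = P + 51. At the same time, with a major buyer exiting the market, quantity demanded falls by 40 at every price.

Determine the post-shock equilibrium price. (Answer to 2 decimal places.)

7.00

Before the shock: 126 - 4P = P + 36 ⇒ 90 = 5P ⇒ P = 18, Q = 54.
The new curves are Qd = 86 - 4P (demand) and Qs = P + 51 (supply).
Setting them equal: 86 - 4P = P + 51 → 35 = 5P, so P = 7 and Q = 58.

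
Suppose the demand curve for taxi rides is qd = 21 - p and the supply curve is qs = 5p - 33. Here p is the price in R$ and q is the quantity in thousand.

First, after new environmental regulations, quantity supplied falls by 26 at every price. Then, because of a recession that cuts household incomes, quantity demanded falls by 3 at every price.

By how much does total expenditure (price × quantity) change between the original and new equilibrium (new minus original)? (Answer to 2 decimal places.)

Initially, 21 - p = 5p - 33, so 54 = 6p and p = 9, q = 12.
The shock moves the curves to qd = 18 - p and qs = 5p - 59.
Setting them equal: 18 - p = 5p - 59 → 77 = 6p, so p = 77/6 ≈ 12.8333 and q = 31/6 ≈ 5.1667.
Expenditure moves from 9×12 = 108 to 12.8333×5.1667 = 66.3056; change = -41.69.

-41.69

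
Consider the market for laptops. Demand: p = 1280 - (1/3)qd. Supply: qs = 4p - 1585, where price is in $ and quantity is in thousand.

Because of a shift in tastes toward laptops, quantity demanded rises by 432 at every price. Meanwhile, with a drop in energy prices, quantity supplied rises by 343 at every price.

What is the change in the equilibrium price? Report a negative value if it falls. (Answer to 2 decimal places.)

+12.71

Before the shock: 3840 - 3p = 4p - 1585 ⇒ 5425 = 7p ⇒ p = 775, q = 1515.
After the shift, demand is qd = 4272 - 3p and supply is qs = 4p - 1242.
New equilibrium: 4272 - 3p = 4p - 1242 ⇒ 5514 = 7p ⇒ p = 5514/7 ≈ 787.7143, q = 13362/7 ≈ 1908.8571.
Δp = 787.7143 − 775 = +12.71.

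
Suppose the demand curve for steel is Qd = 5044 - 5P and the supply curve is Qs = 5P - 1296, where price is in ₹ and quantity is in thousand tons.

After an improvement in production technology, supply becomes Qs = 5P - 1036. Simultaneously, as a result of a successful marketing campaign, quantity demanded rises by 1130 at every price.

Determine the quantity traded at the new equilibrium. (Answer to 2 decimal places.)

Initially, 5044 - 5P = 5P - 1296, so 6340 = 10P and P = 634, Q = 1874.
The shock moves the curves to Qd = 6174 - 5P and Qs = 5P - 1036.
Equate the new curves: 6174 - 5P = 5P - 1036, giving 7210 = 10P, P = 721, Q = 2569.

2569.00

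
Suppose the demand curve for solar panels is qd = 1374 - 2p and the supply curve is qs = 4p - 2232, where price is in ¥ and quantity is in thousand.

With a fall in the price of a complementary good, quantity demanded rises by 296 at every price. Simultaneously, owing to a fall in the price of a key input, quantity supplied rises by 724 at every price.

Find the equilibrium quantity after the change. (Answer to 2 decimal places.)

Solve the original market: 1374 - 2p = 4p - 2232, hence p = 601 and q = 172.
The new curves are qd = 1670 - 2p (demand) and qs = 4p - 1508 (supply).
New equilibrium: 1670 - 2p = 4p - 1508 ⇒ 3178 = 6p ⇒ p = 1589/3 ≈ 529.6667, q = 1832/3 ≈ 610.6667.

610.67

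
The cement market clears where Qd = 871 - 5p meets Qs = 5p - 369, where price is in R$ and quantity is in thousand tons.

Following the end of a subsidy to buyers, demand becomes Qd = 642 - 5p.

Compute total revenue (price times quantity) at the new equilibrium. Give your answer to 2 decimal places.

Solve the original market: 871 - 5p = 5p - 369, hence p = 124 and Q = 251.
The shock moves the curves to Qd = 642 - 5p and Qs = 5p - 369.
Setting them equal: 642 - 5p = 5p - 369 → 1011 = 10p, so p = 101.1 and Q = 136.5.
New expenditure = 101.1 × 136.5 = 13800.15.

13800.15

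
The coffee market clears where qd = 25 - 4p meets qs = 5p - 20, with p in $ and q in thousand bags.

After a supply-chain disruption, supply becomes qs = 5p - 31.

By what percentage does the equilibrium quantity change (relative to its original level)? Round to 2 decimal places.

Initially, 25 - 4p = 5p - 20, so 45 = 9p and p = 5, q = 5.
After the shift, demand is qd = 25 - 4p and supply is qs = 5p - 31.
New equilibrium: 25 - 4p = 5p - 31 ⇒ 56 = 9p ⇒ p = 56/9 ≈ 6.2222, q = 1/9 ≈ 0.1111.
%Δq = (0.1111 − 5) / 5 × 100 = -97.78%.

-97.78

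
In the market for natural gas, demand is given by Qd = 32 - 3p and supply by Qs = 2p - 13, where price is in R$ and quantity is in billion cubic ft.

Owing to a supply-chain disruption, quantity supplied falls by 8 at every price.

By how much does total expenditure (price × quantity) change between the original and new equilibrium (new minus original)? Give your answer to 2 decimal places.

Before the shock: 32 - 3p = 2p - 13 ⇒ 45 = 5p ⇒ p = 9, Q = 5.
With the change applied: demand Qd = 32 - 3p, supply Qs = 2p - 21.
New equilibrium: 32 - 3p = 2p - 21 ⇒ 53 = 5p ⇒ p = 10.6, Q = 0.2.
Expenditure moves from 9×5 = 45 to 10.6×0.2 = 2.12; change = -42.88.

-42.88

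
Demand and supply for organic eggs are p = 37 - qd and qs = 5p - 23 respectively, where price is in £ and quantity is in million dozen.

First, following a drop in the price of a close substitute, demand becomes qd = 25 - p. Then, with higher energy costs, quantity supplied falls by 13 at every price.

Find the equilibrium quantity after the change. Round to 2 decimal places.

Initially, 37 - p = 5p - 23, so 60 = 6p and p = 10, q = 27.
The shock moves the curves to qd = 25 - p and qs = 5p - 36.
Clearing the new market: 25 - p = 5p - 36, so p = 61/6 ≈ 10.1667 and q = 89/6 ≈ 14.8333.

14.83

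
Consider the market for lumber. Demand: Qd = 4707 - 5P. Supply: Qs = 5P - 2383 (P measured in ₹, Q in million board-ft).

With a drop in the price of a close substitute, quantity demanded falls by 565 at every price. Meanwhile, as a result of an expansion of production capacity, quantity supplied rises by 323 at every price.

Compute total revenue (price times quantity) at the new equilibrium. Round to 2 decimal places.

645628.20

Solve the original market: 4707 - 5P = 5P - 2383, hence P = 709 and Q = 1162.
The new curves are Qd = 4142 - 5P (demand) and Qs = 5P - 2060 (supply).
New equilibrium: 4142 - 5P = 5P - 2060 ⇒ 6202 = 10P ⇒ P = 620.2, Q = 1041.
New expenditure = 620.2 × 1041 = 645628.20.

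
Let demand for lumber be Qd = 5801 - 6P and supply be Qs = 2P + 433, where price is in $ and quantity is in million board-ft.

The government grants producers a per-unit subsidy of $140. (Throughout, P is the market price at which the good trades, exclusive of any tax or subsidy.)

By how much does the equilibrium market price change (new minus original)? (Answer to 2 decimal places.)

-35.00

Initially, 5801 - 6P = 2P + 433, so 5368 = 8P and P = 671, Q = 1775.
Since sellers receive the price plus the subsidy, the effective supply curve becomes Qs = 2P + 713.
Clearing the new market: 5801 - 6P = 2P + 713, so P = 636 and Q = 1985.
ΔP = 636 − 671 = -35.00.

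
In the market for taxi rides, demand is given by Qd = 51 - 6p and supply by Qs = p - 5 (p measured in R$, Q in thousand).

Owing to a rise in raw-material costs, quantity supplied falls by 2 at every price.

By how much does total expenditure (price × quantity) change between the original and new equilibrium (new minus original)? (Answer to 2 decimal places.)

Solve the original market: 51 - 6p = p - 5, hence p = 8 and Q = 3.
After the shift, demand is Qd = 51 - 6p and supply is Qs = p - 7.
Equate the new curves: 51 - 6p = p - 7, giving 58 = 7p, p = 58/7 ≈ 8.2857, Q = 9/7 ≈ 1.2857.
Expenditure moves from 8×3 = 24 to 8.2857×1.2857 = 10.6531; change = -13.35.

-13.35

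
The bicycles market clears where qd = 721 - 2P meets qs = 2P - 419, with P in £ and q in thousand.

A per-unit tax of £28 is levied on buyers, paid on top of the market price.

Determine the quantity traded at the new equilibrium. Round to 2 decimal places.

123.00

Original equilibrium: 721 - 2P = 2P - 419 gives 1140 = 4P, so P = 285 and q = 151.
Since buyers pay the price plus the tax, the effective demand curve becomes qd = 665 - 2P.
Setting them equal: 665 - 2P = 2P - 419 → 1084 = 4P, so P = 271 and q = 123.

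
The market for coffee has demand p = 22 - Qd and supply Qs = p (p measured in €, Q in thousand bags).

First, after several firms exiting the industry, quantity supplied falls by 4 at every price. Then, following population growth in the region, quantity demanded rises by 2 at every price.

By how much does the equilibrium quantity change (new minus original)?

-1

Before the shock: 22 - p = p ⇒ 22 = 2p ⇒ p = 11, Q = 11.
The shock moves the curves to Qd = 24 - p and Qs = p - 4.
Equate the new curves: 24 - p = p - 4, giving 28 = 2p, p = 14, Q = 10.
ΔQ = 10 − 11 = -1.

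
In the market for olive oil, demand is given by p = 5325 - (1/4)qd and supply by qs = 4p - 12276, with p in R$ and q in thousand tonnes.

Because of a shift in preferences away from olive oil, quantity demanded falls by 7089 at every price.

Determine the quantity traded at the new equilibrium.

Initially, 21300 - 4p = 4p - 12276, so 33576 = 8p and p = 4197, q = 4512.
After the shift, demand is qd = 14211 - 4p and supply is qs = 4p - 12276.
Setting them equal: 14211 - 4p = 4p - 12276 → 26487 = 8p, so p = 3310.875 and q = 967.5.

967.5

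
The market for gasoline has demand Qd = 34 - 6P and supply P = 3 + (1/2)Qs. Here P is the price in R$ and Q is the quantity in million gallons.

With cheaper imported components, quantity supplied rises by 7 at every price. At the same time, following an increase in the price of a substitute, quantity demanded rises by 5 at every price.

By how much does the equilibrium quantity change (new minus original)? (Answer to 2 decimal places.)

Before the shock: 34 - 6P = 2P - 6 ⇒ 40 = 8P ⇒ P = 5, Q = 4.
The shock moves the curves to Qd = 39 - 6P and Qs = 2P + 1.
Equate the new curves: 39 - 6P = 2P + 1, giving 38 = 8P, P = 4.75, Q = 10.5.
ΔQ = 10.5 − 4 = +6.50.

+6.50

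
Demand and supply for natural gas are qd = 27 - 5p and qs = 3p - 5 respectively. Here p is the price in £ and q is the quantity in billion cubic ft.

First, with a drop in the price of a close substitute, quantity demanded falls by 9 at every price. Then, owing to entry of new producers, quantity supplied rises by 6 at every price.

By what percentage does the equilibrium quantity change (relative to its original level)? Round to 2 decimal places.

Solve the original market: 27 - 5p = 3p - 5, hence p = 4 and q = 7.
With the change applied: demand qd = 18 - 5p, supply qs = 3p + 1.
New equilibrium: 18 - 5p = 3p + 1 ⇒ 17 = 8p ⇒ p = 2.125, q = 7.375.
%Δq = (7.375 − 7) / 7 × 100 = +5.36%.

+5.36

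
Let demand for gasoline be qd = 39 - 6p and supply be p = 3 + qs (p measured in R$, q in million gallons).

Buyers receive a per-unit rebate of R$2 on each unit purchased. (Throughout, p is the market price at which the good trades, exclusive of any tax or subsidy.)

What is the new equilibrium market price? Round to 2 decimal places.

7.71

Solve the original market: 39 - 6p = p - 3, hence p = 6 and q = 3.
Since buyers' out-of-pocket price is the market price minus the rebate, the effective demand curve becomes qd = 51 - 6p.
Equate the new curves: 51 - 6p = p - 3, giving 54 = 7p, p = 54/7 ≈ 7.7143, q = 33/7 ≈ 4.7143.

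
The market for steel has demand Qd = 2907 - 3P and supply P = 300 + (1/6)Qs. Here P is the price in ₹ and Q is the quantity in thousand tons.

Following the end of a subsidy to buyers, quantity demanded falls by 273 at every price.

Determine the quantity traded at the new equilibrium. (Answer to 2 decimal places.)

Initially, 2907 - 3P = 6P - 1800, so 4707 = 9P and P = 523, Q = 1338.
With the change applied: demand Qd = 2634 - 3P, supply Qs = 6P - 1800.
Setting them equal: 2634 - 3P = 6P - 1800 → 4434 = 9P, so P = 1478/3 ≈ 492.6667 and Q = 1156.

1156.00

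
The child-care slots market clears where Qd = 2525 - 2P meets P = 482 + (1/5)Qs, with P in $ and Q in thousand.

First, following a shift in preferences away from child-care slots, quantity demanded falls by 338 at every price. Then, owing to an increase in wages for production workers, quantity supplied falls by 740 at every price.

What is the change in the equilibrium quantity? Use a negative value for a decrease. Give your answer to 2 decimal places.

Before the shock: 2525 - 2P = 5P - 2410 ⇒ 4935 = 7P ⇒ P = 705, Q = 1115.
The shock moves the curves to Qd = 2187 - 2P and Qs = 5P - 3150.
Equate the new curves: 2187 - 2P = 5P - 3150, giving 5337 = 7P, P = 5337/7 ≈ 762.4286, Q = 4635/7 ≈ 662.1429.
ΔQ = 662.1429 − 1115 = -452.86.

-452.86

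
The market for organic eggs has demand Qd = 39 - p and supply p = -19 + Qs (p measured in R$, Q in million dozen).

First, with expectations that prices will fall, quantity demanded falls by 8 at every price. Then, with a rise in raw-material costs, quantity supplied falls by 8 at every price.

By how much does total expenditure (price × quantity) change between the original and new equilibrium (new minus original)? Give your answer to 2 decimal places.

Solve the original market: 39 - p = p + 19, hence p = 10 and Q = 29.
With the change applied: demand Qd = 31 - p, supply Qs = p + 11.
New equilibrium: 31 - p = p + 11 ⇒ 20 = 2p ⇒ p = 10, Q = 21.
Expenditure moves from 10×29 = 290 to 10×21 = 210; change = -80.00.

-80.00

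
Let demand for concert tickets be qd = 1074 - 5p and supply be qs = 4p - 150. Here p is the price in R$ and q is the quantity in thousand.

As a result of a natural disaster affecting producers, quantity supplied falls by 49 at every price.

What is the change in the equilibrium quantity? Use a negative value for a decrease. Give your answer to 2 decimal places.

-27.22

Original equilibrium: 1074 - 5p = 4p - 150 gives 1224 = 9p, so p = 136 and q = 394.
The shock moves the curves to qd = 1074 - 5p and qs = 4p - 199.
Equate the new curves: 1074 - 5p = 4p - 199, giving 1273 = 9p, p = 1273/9 ≈ 141.4444, q = 3301/9 ≈ 366.7778.
Δq = 366.7778 − 394 = -27.22.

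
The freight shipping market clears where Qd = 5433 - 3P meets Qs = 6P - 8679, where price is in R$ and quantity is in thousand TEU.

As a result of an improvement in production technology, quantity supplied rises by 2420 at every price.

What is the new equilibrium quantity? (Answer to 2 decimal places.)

1535.67

Initially, 5433 - 3P = 6P - 8679, so 14112 = 9P and P = 1568, Q = 729.
With the change applied: demand Qd = 5433 - 3P, supply Qs = 6P - 6259.
Clearing the new market: 5433 - 3P = 6P - 6259, so P = 11692/9 ≈ 1299.1111 and Q = 4607/3 ≈ 1535.6667.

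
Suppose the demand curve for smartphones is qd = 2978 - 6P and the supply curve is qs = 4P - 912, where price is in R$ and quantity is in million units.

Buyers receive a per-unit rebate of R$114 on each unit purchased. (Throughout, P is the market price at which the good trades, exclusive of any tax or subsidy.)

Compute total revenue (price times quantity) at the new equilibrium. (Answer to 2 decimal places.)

419710.24

Solve the original market: 2978 - 6P = 4P - 912, hence P = 389 and q = 644.
Since buyers' out-of-pocket price is the market price minus the rebate, the effective demand curve becomes qd = 3662 - 6P.
New equilibrium: 3662 - 6P = 4P - 912 ⇒ 4574 = 10P ⇒ P = 457.4, q = 917.6.
New expenditure = 457.4 × 917.6 = 419710.24.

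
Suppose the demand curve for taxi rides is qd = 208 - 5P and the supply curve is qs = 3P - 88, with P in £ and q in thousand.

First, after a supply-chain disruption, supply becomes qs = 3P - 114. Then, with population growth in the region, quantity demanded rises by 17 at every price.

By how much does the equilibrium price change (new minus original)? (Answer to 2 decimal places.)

+5.38

Before the shock: 208 - 5P = 3P - 88 ⇒ 296 = 8P ⇒ P = 37, q = 23.
The new curves are qd = 225 - 5P (demand) and qs = 3P - 114 (supply).
Clearing the new market: 225 - 5P = 3P - 114, so P = 42.375 and q = 13.125.
ΔP = 42.375 − 37 = +5.38.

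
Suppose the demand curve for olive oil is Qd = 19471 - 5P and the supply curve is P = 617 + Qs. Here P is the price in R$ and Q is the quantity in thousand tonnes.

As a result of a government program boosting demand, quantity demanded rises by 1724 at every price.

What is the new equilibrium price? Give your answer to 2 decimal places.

Before the shock: 19471 - 5P = P - 617 ⇒ 20088 = 6P ⇒ P = 3348, Q = 2731.
The shock moves the curves to Qd = 21195 - 5P and Qs = P - 617.
Clearing the new market: 21195 - 5P = P - 617, so P = 10906/3 ≈ 3635.3333 and Q = 9055/3 ≈ 3018.3333.

3635.33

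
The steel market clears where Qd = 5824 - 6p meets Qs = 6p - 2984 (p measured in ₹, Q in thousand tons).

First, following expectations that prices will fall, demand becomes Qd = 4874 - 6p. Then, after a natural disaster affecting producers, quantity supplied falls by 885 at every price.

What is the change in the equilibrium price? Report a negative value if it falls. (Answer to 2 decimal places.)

-5.42

Solve the original market: 5824 - 6p = 6p - 2984, hence p = 734 and Q = 1420.
The shock moves the curves to Qd = 4874 - 6p and Qs = 6p - 3869.
Setting them equal: 4874 - 6p = 6p - 3869 → 8743 = 12p, so p = 8743/12 ≈ 728.5833 and Q = 502.5.
Δp = 728.5833 − 734 = -5.42.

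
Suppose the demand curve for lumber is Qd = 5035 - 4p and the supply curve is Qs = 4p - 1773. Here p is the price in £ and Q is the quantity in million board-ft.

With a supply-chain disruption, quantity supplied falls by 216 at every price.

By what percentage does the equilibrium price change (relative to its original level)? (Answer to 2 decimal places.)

+3.17

Initially, 5035 - 4p = 4p - 1773, so 6808 = 8p and p = 851, Q = 1631.
After the shift, demand is Qd = 5035 - 4p and supply is Qs = 4p - 1989.
Setting them equal: 5035 - 4p = 4p - 1989 → 7024 = 8p, so p = 878 and Q = 1523.
%Δp = (878 − 851) / 851 × 100 = +3.17%.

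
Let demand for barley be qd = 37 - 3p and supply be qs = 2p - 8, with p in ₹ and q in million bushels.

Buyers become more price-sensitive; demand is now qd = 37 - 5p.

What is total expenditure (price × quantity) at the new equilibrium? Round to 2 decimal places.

31.22

Original equilibrium: 37 - 3p = 2p - 8 gives 45 = 5p, so p = 9 and q = 10.
The shock moves the curves to qd = 37 - 5p and qs = 2p - 8.
Clearing the new market: 37 - 5p = 2p - 8, so p = 45/7 ≈ 6.4286 and q = 34/7 ≈ 4.8571.
New expenditure = 6.4286 × 4.8571 = 31.22.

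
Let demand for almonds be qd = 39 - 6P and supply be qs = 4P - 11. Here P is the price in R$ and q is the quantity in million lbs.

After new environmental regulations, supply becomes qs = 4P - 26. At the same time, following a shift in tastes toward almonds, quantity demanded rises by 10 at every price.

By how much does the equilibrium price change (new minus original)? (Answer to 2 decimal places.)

Original equilibrium: 39 - 6P = 4P - 11 gives 50 = 10P, so P = 5 and q = 9.
The new curves are qd = 49 - 6P (demand) and qs = 4P - 26 (supply).
New equilibrium: 49 - 6P = 4P - 26 ⇒ 75 = 10P ⇒ P = 7.5, q = 4.
ΔP = 7.5 − 5 = +2.50.

+2.50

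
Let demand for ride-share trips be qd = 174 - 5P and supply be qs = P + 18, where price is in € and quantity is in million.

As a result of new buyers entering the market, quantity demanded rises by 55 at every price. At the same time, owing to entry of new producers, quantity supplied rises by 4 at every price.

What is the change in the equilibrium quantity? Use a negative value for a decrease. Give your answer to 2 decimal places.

Original equilibrium: 174 - 5P = P + 18 gives 156 = 6P, so P = 26 and q = 44.
The new curves are qd = 229 - 5P (demand) and qs = P + 22 (supply).
Setting them equal: 229 - 5P = P + 22 → 207 = 6P, so P = 34.5 and q = 56.5.
Δq = 56.5 − 44 = +12.50.

+12.50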